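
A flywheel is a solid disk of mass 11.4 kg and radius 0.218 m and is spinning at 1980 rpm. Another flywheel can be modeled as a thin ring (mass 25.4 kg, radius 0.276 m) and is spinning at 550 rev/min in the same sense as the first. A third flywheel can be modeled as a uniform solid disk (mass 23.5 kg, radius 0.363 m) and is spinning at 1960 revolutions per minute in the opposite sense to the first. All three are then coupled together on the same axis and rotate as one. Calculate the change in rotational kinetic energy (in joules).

ΔKE ≈ -38600 J

The coupling torques are internal; angular momentum about the shared axis is conserved.
Moments of inertia: I_A = ½(11.4)(0.218)² = 0.2709 kg·m²; I_B = (25.4)(0.276)² = 1.935 kg·m²; I_C = ½(23.5)(0.363)² = 1.548 kg·m².
Taking A's sense as positive: L = (0.2709)(1980) + (1.935)(550) − (1.548)(1960) = -1434 kg·m²·rpm.
Combined I = 0.2709 + 1.935 + 1.548 = 3.754 kg·m².
ω_f = L / I = -1434 / 3.754 = -382.0 rpm.
KE_i = ½ΣIω² = 41650 J; KE_f = ½(3.754)(40.00)² = 3004 J.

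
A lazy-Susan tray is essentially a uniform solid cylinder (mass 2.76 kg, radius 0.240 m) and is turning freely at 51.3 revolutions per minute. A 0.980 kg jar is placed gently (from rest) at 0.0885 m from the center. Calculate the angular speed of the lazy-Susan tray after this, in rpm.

The added mass arrives with no angular momentum about the center, and any external torque about the center is negligible, so the system's angular momentum is conserved.
I_p = ½(2.76)(0.240)² = 0.07949 kg·m².
Added inertia Σmr² = (0.980)(0.0885)² = 0.007676 kg·m²; I_f = 0.07949 + 0.007676 = 0.08716 kg·m².
ω_f = I_p ω_i / I_f = (0.07949)(51.3) / 0.08716 = 46.78 rpm.

ω_f ≈ 46.8 rpm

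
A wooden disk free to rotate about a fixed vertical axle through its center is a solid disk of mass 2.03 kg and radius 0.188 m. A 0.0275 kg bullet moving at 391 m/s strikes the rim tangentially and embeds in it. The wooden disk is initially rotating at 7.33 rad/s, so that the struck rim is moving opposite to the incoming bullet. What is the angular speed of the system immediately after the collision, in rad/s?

About the axle the impulsive forces during the collision are internal, so angular momentum about that axis is conserved.
I_p = ½(2.03)(0.188)² = 0.03587 kg·m². Taking the sense of the bullet's angular momentum as positive, L_{bullet} = m v R = (0.0275)(391)(0.188) = 2.021 kg·m²/s.
L_i = −I_p ω_p + m v R = −(0.03587)(7.33) + 2.021 = 1.759 kg·m²/s.
After sticking, I_f = I_p + m R² = 0.03587 + (0.0275)(0.188)² = 0.03685 kg·m².
ω_f = L_i / I_f = 1.759 / 0.03685 = 47.73 rad/s.

|ω_f| ≈ 47.7 rad/s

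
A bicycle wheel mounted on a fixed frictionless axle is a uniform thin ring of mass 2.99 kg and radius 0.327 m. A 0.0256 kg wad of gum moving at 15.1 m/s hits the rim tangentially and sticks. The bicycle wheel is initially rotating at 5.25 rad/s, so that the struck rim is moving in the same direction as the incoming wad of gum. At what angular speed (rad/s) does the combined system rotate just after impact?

|ω_f| ≈ 5.60 rad/s

About the axle the impulsive forces during the collision are internal, so angular momentum about that axis is conserved.
I_p = (2.99)(0.327)² = 0.3197 kg·m². Taking the sense of the wad of gum's angular momentum as positive, L_{wad} = m v R = (0.0256)(15.1)(0.327) = 0.1264 kg·m²/s.
L_i = +I_p ω_p + m v R = +(0.3197)(5.25) + 0.1264 = 1.805 kg·m²/s.
After sticking, I_f = I_p + m R² = 0.3197 + (0.0256)(0.327)² = 0.3225 kg·m².
ω_f = L_i / I_f = 1.805 / 0.3225 = 5.597 rad/s.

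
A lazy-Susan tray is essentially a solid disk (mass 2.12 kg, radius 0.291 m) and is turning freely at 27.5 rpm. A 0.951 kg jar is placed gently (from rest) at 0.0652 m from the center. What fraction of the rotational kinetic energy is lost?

The added mass arrives with no angular momentum about the center, and any external torque about the center is negligible, so the system's angular momentum is conserved.
I_p = ½(2.12)(0.291)² = 0.08976 kg·m².
Added inertia Σmr² = (0.951)(0.0652)² = 0.004043 kg·m²; I_f = 0.08976 + 0.004043 = 0.09380 kg·m².
ω_f = I_p ω_i / I_f = (0.08976)(27.5) / 0.09380 = 26.31 rpm.
KE_i = ½(0.08976)(2.880 rad/s)² = 0.3722 J; KE_f = ½(0.09380)(2.756)² = 0.3562 J.
Fraction lost = 0.04310.

fraction ≈ 0.0431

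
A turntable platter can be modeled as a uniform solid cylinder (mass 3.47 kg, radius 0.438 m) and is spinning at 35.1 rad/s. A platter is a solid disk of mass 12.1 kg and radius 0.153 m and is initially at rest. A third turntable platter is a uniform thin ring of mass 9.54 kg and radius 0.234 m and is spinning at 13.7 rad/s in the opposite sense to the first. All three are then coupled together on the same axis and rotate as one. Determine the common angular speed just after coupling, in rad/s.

No external torque acts about the common axis, so total angular momentum is conserved.
Moments of inertia: I_A = ½(3.47)(0.438)² = 0.3328 kg·m²; I_B = ½(12.1)(0.153)² = 0.1416 kg·m²; I_C = (9.54)(0.234)² = 0.5224 kg·m².
Taking A's sense as positive: L = (0.3328)(35.1) − (0.5224)(13.7) = 4.527 kg·m²·rad/s.
Combined I = 0.3328 + 0.1416 + 0.5224 = 0.9968 kg·m².
ω_f = L / I = 4.527 / 0.9968 = 4.541 rad/s.

|ω_f| ≈ 4.54 rad/s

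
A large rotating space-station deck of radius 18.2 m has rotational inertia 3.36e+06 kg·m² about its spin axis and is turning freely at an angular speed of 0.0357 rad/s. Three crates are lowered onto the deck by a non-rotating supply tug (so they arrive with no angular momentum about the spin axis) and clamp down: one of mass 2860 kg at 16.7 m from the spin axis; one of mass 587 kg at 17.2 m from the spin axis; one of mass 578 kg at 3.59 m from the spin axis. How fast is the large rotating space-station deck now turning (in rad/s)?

No external torque acts about the spin axis; L_before = L_after.
Added inertia Σmr² = (2860)(16.7)² + (587)(17.2)² + (578)(3.59)² = 9.787e+05 kg·m²; I_f = 3.360e+06 + 9.787e+05 = 4.339e+06 kg·m².
ω_f = I_p ω_i / I_f = (3.360e+06)(0.0357) / 4.339e+06 = 0.02765 rad/s.

ω_f ≈ 0.0276 rad/s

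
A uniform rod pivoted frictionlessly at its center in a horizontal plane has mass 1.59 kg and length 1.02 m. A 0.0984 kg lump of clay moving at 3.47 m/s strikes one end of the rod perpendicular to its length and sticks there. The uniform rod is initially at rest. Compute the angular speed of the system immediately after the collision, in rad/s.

The axle reaction passes through the pivot and exerts no torque about it; angular momentum about the pivot is conserved through the impact.
I_p = (1/12)(1.59)(1.02)² = 0.1379 kg·m². Taking the sense of the lump of clay's angular momentum as positive, L_{lump} = m v R = (0.0984)(3.47)(1.02/2) = 0.1741 kg·m²/s.
L_i = 0 + 0.1741 = 0.1741 kg·m²/s.
After sticking, I_f = I_p + m R² = 0.1379 + (0.0984)(1.02/2)² = 0.1634 kg·m².
ω_f = L_i / I_f = 0.1741 / 0.1634 = 1.065 rad/s.

|ω_f| ≈ 1.07 rad/s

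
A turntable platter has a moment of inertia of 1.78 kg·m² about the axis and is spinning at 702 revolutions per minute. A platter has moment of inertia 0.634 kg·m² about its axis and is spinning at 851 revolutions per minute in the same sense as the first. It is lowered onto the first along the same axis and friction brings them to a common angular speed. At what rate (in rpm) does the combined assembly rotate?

|ω_f| ≈ 741 rpm

No external torque acts about the common axis, so total angular momentum is conserved.
Taking A's sense as positive: L = (1.780)(702) + (0.6340)(851) = 1789 kg·m²·rpm.
Combined I = 1.780 + 0.6340 = 2.414 kg·m².
ω_f = L / I = 1789 / 2.414 = 741.1 rpm.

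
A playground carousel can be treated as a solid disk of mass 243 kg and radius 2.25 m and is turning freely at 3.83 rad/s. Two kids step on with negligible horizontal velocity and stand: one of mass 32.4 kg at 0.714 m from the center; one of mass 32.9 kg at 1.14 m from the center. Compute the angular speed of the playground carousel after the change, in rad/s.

ω_f ≈ 3.49 rad/s

The added mass arrives with no angular momentum about the center, and any external torque about the center is negligible, so the system's angular momentum is conserved.
I_p = ½(243)(2.25)² = 615.1 kg·m².
Added inertia Σmr² = (32.4)(0.714)² + (32.9)(1.14)² = 59.27 kg·m²; I_f = 615.1 + 59.27 = 674.4 kg·m².
ω_f = I_p ω_i / I_f = (615.1)(3.83) / 674.4 = 3.493 rad/s.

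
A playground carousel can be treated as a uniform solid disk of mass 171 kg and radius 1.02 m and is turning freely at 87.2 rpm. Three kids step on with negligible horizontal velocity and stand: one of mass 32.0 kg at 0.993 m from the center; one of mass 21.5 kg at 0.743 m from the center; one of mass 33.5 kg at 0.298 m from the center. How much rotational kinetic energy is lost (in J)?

The added mass arrives with no angular momentum about the center, and any external torque about the center is negligible, so the system's angular momentum is conserved.
I_p = ½(171)(1.02)² = 88.95 kg·m².
Added inertia Σmr² = (32.0)(0.993)² + (21.5)(0.743)² + (33.5)(0.298)² = 46.40 kg·m²; I_f = 88.95 + 46.40 = 135.4 kg·m².
ω_f = I_p ω_i / I_f = (88.95)(87.2) / 135.4 = 57.31 rpm.
KE_i = ½(88.95)(9.132 rad/s)² = 3709 J; KE_f = ½(135.4)(6.001)² = 2437 J.

energy lost ≈ 1270 J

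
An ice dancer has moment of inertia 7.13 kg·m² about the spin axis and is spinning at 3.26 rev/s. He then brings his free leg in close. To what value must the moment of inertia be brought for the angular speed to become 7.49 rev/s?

With no external torque about the axis, L is conserved: I₁ω₁ = I₂ω₂.
I₂ = I₁ω₁ / ω₂ = (7.13)(3.26) / (7.49) = 3.103 kg·m².

I₂ ≈ 3.10 kg·m²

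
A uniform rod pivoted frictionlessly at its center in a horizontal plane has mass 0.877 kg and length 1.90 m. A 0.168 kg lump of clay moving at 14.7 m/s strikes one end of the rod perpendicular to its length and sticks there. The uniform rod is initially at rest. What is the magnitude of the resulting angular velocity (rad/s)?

|ω_f| ≈ 5.65 rad/s

The axle reaction passes through the pivot and exerts no torque about it; angular momentum about the pivot is conserved through the impact.
I_p = (1/12)(0.877)(1.90)² = 0.2638 kg·m². Taking the sense of the lump of clay's angular momentum as positive, L_{lump} = m v R = (0.168)(14.7)(1.90/2) = 2.346 kg·m²/s.
L_i = 0 + 2.346 = 2.346 kg·m²/s.
After sticking, I_f = I_p + m R² = 0.2638 + (0.168)(1.90/2)² = 0.4155 kg·m².
ω_f = L_i / I_f = 2.346 / 0.4155 = 5.647 rad/s.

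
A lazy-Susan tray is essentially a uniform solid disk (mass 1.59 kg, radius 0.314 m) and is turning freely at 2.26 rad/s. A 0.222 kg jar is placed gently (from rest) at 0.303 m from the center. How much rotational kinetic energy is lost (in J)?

energy lost ≈ 0.0413 J

No external torque acts about the center; L_before = L_after.
I_p = ½(1.59)(0.314)² = 0.07838 kg·m².
Added inertia Σmr² = (0.222)(0.303)² = 0.02038 kg·m²; I_f = 0.07838 + 0.02038 = 0.09877 kg·m².
ω_f = I_p ω_i / I_f = (0.07838)(2.26) / 0.09877 = 1.794 rad/s.
KE_i = ½(0.07838)(2.260 rad/s)² = 0.2002 J; KE_f = ½(0.09877)(1.794)² = 0.1589 J.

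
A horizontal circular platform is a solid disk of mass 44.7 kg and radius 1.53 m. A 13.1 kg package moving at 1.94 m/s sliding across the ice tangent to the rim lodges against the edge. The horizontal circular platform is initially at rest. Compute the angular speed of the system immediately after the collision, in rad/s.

About the central axle the impulsive forces during the collision are internal, so angular momentum about that axis is conserved.
I_p = ½(44.7)(1.53)² = 52.32 kg·m². Taking the sense of the package's angular momentum as positive, L_{package} = m v R = (13.1)(1.94)(1.53) = 38.88 kg·m²/s.
L_i = 0 + 38.88 = 38.88 kg·m²/s.
After sticking, I_f = I_p + m R² = 52.32 + (13.1)(1.53)² = 82.98 kg·m².
ω_f = L_i / I_f = 38.88 / 82.98 = 0.4686 rad/s.

|ω_f| ≈ 0.469 rad/s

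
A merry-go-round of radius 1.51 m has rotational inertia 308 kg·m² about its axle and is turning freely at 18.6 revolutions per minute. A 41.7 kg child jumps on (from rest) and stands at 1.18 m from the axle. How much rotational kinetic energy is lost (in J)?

energy lost ≈ 92.7 J

The added mass arrives with no angular momentum about the axle, and any external torque about the axle is negligible, so the system's angular momentum is conserved.
Added inertia Σmr² = (41.7)(1.18)² = 58.06 kg·m²; I_f = 308.0 + 58.06 = 366.1 kg·m².
ω_f = I_p ω_i / I_f = (308.0)(18.6) / 366.1 = 15.65 rpm.
KE_i = ½(308.0)(1.948 rad/s)² = 584.3 J; KE_f = ½(366.1)(1.639)² = 491.6 J.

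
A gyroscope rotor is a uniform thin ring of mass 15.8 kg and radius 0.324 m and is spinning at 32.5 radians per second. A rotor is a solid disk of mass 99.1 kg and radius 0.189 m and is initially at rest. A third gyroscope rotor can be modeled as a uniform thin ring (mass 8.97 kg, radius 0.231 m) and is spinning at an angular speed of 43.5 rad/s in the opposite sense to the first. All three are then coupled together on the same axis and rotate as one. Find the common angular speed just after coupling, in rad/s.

|ω_f| ≈ 8.47 rad/s

No external torque acts about the common axis, so total angular momentum is conserved.
Moments of inertia: I_A = (15.8)(0.324)² = 1.659 kg·m²; I_B = ½(99.1)(0.189)² = 1.770 kg·m²; I_C = (8.97)(0.231)² = 0.4786 kg·m².
Taking A's sense as positive: L = (1.659)(32.5) − (0.4786)(43.5) = 33.08 kg·m²·rad/s.
Combined I = 1.659 + 1.770 + 0.4786 = 3.907 kg·m².
ω_f = L / I = 33.08 / 3.907 = 8.467 rad/s.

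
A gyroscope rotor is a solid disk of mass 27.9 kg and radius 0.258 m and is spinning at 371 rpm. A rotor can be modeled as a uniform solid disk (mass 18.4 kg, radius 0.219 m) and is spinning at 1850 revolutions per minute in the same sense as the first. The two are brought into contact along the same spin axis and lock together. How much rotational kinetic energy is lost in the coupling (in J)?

ΔKE lost ≈ 3590 J

No external torque acts about the common axis, so total angular momentum is conserved.
Moments of inertia: I_A = ½(27.9)(0.258)² = 0.9286 kg·m²; I_B = ½(18.4)(0.219)² = 0.4412 kg·m².
Taking A's sense as positive: L = (0.9286)(371) + (0.4412)(1850) = 1161 kg·m²·rpm.
Combined I = 0.9286 + 0.4412 = 1.370 kg·m².
ω_f = L / I = 1161 / 1.370 = 847.4 rpm.
KE_i = ½ΣIω² = 8981 J; KE_f = ½(1.370)(88.74)² = 5394 J.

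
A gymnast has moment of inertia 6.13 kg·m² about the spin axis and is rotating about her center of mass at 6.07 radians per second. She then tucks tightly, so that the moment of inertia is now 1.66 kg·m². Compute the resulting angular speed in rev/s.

With no external torque about the axis, L is conserved: I₁ω₁ = I₂ω₂.
ω₂ = I₁ω₁ / I₂ = (6.130)(6.07 rad/s) / (1.660) = 22.42 rad/s = 3.567 rev/s.

ω₂ ≈ 3.57 rev/s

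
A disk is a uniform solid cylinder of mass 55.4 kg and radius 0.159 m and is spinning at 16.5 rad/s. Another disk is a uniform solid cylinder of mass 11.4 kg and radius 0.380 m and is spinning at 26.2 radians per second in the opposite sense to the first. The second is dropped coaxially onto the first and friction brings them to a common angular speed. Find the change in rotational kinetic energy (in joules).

No external torque acts about the common axis, so total angular momentum is conserved.
Moments of inertia: I_A = ½(55.4)(0.159)² = 0.7003 kg·m²; I_B = ½(11.4)(0.380)² = 0.8231 kg·m².
Taking A's sense as positive: L = (0.7003)(16.5) − (0.8231)(26.2) = -10.01 kg·m²·rad/s.
Combined I = 0.7003 + 0.8231 = 1.523 kg·m².
ω_f = L / I = -10.01 / 1.523 = -6.571 rad/s.
KE_i = ½ΣIω² = 377.8 J; KE_f = ½(1.523)(6.571)² = 32.89 J.

ΔKE ≈ -345 J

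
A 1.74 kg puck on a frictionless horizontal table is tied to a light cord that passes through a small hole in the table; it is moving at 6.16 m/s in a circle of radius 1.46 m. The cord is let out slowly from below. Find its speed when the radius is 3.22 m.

v₂ ≈ 2.79 m/s

Central (radial) force ⇒ zero torque about the center ⇒ m v r is constant.
v₂ = v₁ r₁ / r₂ = (6.16)(1.46) / (3.22) = 2.793 m/s.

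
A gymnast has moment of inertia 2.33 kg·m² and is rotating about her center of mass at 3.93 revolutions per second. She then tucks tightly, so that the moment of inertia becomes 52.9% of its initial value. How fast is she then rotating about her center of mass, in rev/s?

ω₂ ≈ 7.43 rev/s

With no external torque about the axis, L is conserved: I₁ω₁ = I₂ω₂.
I₂ = 0.529 × 2.33 = 1.233 kg·m².
ω₂ = I₁ω₁ / I₂ = (2.330)(3.93 rev/s) / (1.233) = 7.429 rev/s.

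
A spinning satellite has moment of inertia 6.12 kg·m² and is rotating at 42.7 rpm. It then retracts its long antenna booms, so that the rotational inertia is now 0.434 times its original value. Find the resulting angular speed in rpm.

Angular momentum about the spin axis is conserved since the torque about it is zero.
I₂ = 0.434 × 6.12 = 2.656 kg·m².
ω₂ = I₁ω₁ / I₂ = (6.120)(42.7 rpm) / (2.656) = 98.39 rpm.

ω₂ ≈ 98.4 rpm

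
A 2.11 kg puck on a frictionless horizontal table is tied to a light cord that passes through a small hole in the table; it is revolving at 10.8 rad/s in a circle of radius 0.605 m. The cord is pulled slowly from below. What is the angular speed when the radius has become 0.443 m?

ω₂ ≈ 20.1 rad/s

No torque about the axis ⇒ m r₁² ω₁ = m r₂² ω₂.
ω₂ = ω₁ (r₁/r₂)² = (10.8)(0.605/0.443)² = 20.14 rad/s.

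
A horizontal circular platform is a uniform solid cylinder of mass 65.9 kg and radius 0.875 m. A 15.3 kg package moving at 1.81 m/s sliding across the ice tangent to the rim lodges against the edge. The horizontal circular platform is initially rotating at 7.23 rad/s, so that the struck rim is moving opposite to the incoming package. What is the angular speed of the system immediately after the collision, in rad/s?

The axle reaction passes through the central axle and exerts no torque about it; angular momentum about the central axle is conserved through the impact.
I_p = ½(65.9)(0.875)² = 25.23 kg·m². Taking the sense of the package's angular momentum as positive, L_{package} = m v R = (15.3)(1.81)(0.875) = 24.23 kg·m²/s.
L_i = −I_p ω_p + m v R = −(25.23)(7.23) + 24.23 = -158.2 kg·m²/s.
After sticking, I_f = I_p + m R² = 25.23 + (15.3)(0.875)² = 36.94 kg·m².
ω_f = L_i / I_f = -158.2 / 36.94 = -4.281 rad/s.

|ω_f| ≈ 4.28 rad/s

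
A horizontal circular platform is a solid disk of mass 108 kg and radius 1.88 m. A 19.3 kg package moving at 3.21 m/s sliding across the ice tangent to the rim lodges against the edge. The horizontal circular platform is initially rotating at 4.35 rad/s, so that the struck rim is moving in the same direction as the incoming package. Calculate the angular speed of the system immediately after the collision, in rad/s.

The axle reaction passes through the central axle and exerts no torque about it; angular momentum about the central axle is conserved through the impact.
I_p = ½(108)(1.88)² = 190.9 kg·m². Taking the sense of the package's angular momentum as positive, L_{package} = m v R = (19.3)(3.21)(1.88) = 116.5 kg·m²/s.
L_i = +I_p ω_p + m v R = +(190.9)(4.35) + 116.5 = 946.7 kg·m²/s.
After sticking, I_f = I_p + m R² = 190.9 + (19.3)(1.88)² = 259.1 kg·m².
ω_f = L_i / I_f = 946.7 / 259.1 = 3.654 rad/s.

|ω_f| ≈ 3.65 rad/s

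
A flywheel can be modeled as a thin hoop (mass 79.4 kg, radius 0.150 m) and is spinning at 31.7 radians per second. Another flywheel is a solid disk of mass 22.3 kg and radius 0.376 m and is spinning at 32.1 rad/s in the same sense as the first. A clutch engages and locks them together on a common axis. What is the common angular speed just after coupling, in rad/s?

The coupling torques are internal; angular momentum about the shared axis is conserved.
Moments of inertia: I_A = (79.4)(0.150)² = 1.786 kg·m²; I_B = ½(22.3)(0.376)² = 1.576 kg·m².
Taking A's sense as positive: L = (1.786)(31.7) + (1.576)(32.1) = 107.2 kg·m²·rad/s.
Combined I = 1.786 + 1.576 = 3.363 kg·m².
ω_f = L / I = 107.2 / 3.363 = 31.89 rad/s.

|ω_f| ≈ 31.9 rad/s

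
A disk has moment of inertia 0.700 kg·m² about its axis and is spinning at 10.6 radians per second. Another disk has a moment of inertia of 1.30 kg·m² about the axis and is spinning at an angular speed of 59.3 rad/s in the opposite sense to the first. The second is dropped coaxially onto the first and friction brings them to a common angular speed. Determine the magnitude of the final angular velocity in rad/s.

|ω_f| ≈ 34.8 rad/s

The coupling torques are internal; angular momentum about the shared axis is conserved.
Taking A's sense as positive: L = (0.7000)(10.6) − (1.300)(59.3) = -69.67 kg·m²·rad/s.
Combined I = 0.7000 + 1.300 = 2.000 kg·m².
ω_f = L / I = -69.67 / 2.000 = -34.84 rad/s.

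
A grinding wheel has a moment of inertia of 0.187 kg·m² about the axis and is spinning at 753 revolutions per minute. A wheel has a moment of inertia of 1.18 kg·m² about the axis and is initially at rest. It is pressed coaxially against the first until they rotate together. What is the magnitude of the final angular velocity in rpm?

|ω_f| ≈ 103 rpm

No external torque acts about the common axis, so total angular momentum is conserved.
Taking A's sense as positive: L = (0.1870)(753) = 140.8 kg·m²·rpm.
Combined I = 0.1870 + 1.180 = 1.367 kg·m².
ω_f = L / I = 140.8 / 1.367 = 103.0 rpm.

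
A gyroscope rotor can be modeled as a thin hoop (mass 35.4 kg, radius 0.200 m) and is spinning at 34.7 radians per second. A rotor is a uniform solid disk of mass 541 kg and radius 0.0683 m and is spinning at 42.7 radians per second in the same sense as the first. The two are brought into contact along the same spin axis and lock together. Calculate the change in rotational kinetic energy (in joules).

No external torque acts about the common axis, so total angular momentum is conserved.
Moments of inertia: I_A = (35.4)(0.200)² = 1.416 kg·m²; I_B = ½(541)(0.0683)² = 1.262 kg·m².
Taking A's sense as positive: L = (1.416)(34.7) + (1.262)(42.7) = 103.0 kg·m²·rad/s.
Combined I = 1.416 + 1.262 = 2.678 kg·m².
ω_f = L / I = 103.0 / 2.678 = 38.47 rad/s.
KE_i = ½ΣIω² = 2003 J; KE_f = ½(2.678)(38.47)² = 1982 J.

ΔKE ≈ -21.4 J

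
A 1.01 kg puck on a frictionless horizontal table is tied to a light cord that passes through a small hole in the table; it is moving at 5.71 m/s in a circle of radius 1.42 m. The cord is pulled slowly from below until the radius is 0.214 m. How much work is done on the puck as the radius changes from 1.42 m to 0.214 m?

W ≈ 708 J

The only horizontal force on the mass is along the cord (radial), so it exerts no torque about the hole and angular momentum m v r is conserved.
v₂ = v₁ r₁ / r₂ = (5.71)(1.42) / (0.214) = 37.89 m/s.
W = ΔKE = ½m(v₂² − v₁²) = 708.5 J.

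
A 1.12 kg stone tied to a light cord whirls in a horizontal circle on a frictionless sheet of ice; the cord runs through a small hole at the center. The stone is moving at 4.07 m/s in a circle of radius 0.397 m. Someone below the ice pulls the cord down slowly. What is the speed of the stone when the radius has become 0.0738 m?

Central (radial) force ⇒ zero torque about the center ⇒ m v r is constant.
v₂ = v₁ r₁ / r₂ = (4.07)(0.397) / (0.0738) = 21.89 m/s.

v₂ ≈ 21.9 m/s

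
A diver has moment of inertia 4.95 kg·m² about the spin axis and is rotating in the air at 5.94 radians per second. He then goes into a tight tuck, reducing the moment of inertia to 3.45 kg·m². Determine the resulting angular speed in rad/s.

Angular momentum about the spin axis is conserved since the torque about it is zero.
ω₂ = I₁ω₁ / I₂ = (4.950)(5.94 rad/s) / (3.450) = 8.523 rad/s.

ω₂ ≈ 8.52 rad/s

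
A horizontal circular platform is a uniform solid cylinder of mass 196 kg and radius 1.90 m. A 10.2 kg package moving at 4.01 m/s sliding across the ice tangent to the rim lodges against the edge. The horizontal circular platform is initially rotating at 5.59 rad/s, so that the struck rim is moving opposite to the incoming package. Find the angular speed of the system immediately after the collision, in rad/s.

|ω_f| ≈ 4.86 rad/s

The axle reaction passes through the central axle and exerts no torque about it; angular momentum about the central axle is conserved through the impact.
I_p = ½(196)(1.90)² = 353.8 kg·m². Taking the sense of the package's angular momentum as positive, L_{package} = m v R = (10.2)(4.01)(1.90) = 77.71 kg·m²/s.
L_i = −I_p ω_p + m v R = −(353.8)(5.59) + 77.71 = -1900 kg·m²/s.
After sticking, I_f = I_p + m R² = 353.8 + (10.2)(1.90)² = 390.6 kg·m².
ω_f = L_i / I_f = -1900 / 390.6 = -4.864 rad/s.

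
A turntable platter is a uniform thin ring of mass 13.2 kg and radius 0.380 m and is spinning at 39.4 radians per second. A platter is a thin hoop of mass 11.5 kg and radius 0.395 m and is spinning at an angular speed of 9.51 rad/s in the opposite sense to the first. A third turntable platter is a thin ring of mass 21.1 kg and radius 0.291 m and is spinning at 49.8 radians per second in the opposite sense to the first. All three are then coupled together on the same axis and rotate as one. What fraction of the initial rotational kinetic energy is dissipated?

fraction ≈ 0.977

No external torque acts about the common axis, so total angular momentum is conserved.
Moments of inertia: I_A = (13.2)(0.380)² = 1.906 kg·m²; I_B = (11.5)(0.395)² = 1.794 kg·m²; I_C = (21.1)(0.291)² = 1.787 kg·m².
Taking A's sense as positive: L = (1.906)(39.4) − (1.794)(9.51) − (1.787)(49.8) = -30.95 kg·m²·rad/s.
Combined I = 1.906 + 1.794 + 1.787 = 5.487 kg·m².
ω_f = L / I = -30.95 / 5.487 = -5.640 rad/s.
KE_i = ½ΣIω² = 3776 J; KE_f = ½(5.487)(5.640)² = 87.26 J.
Fraction dissipated = (KE_i − KE_f)/KE_i = 0.9769.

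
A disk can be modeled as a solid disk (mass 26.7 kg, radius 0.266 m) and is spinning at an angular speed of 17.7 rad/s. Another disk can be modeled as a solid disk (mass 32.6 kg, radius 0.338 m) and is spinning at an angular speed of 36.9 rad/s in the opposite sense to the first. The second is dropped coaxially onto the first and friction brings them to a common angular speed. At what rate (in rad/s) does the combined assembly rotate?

|ω_f| ≈ 18.5 rad/s

No external torque acts about the common axis, so total angular momentum is conserved.
Moments of inertia: I_A = ½(26.7)(0.266)² = 0.9446 kg·m²; I_B = ½(32.6)(0.338)² = 1.862 kg·m².
Taking A's sense as positive: L = (0.9446)(17.7) − (1.862)(36.9) = -52.00 kg·m²·rad/s.
Combined I = 0.9446 + 1.862 = 2.807 kg·m².
ω_f = L / I = -52.00 / 2.807 = -18.52 rad/s.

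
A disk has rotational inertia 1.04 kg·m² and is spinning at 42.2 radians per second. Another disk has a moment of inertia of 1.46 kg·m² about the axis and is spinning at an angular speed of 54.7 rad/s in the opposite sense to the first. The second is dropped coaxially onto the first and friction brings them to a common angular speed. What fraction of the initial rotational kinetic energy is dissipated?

fraction ≈ 0.917

No external torque acts about the common axis, so total angular momentum is conserved.
Taking A's sense as positive: L = (1.040)(42.2) − (1.460)(54.7) = -35.97 kg·m²·rad/s.
Combined I = 1.040 + 1.460 = 2.500 kg·m².
ω_f = L / I = -35.97 / 2.500 = -14.39 rad/s.
KE_i = ½ΣIω² = 3110 J; KE_f = ½(2.500)(14.39)² = 258.8 J.
Fraction dissipated = (KE_i − KE_f)/KE_i = 0.9168.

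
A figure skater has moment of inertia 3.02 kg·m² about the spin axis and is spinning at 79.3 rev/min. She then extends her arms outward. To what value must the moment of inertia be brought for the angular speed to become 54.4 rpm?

I₂ ≈ 4.40 kg·m²

With no external torque about the axis, L is conserved: I₁ω₁ = I₂ω₂.
I₂ = I₁ω₁ / ω₂ = (3.02)(79.3) / (54.4) = 4.402 kg·m².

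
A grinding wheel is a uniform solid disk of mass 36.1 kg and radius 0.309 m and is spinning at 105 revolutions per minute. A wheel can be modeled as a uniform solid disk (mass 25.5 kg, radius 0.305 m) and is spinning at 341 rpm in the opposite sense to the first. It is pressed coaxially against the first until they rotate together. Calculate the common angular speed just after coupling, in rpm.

|ω_f| ≈ 76.8 rpm

No external torque acts about the common axis, so total angular momentum is conserved.
Moments of inertia: I_A = ½(36.1)(0.309)² = 1.723 kg·m²; I_B = ½(25.5)(0.305)² = 1.186 kg·m².
Taking A's sense as positive: L = (1.723)(105) − (1.186)(341) = -223.5 kg·m²·rpm.
Combined I = 1.723 + 1.186 = 2.910 kg·m².
ω_f = L / I = -223.5 / 2.910 = -76.81 rpm.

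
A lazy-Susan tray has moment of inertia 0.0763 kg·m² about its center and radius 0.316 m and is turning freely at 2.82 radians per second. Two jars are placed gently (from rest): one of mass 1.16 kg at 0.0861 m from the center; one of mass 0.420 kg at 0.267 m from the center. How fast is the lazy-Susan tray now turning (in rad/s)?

The added mass arrives with no angular momentum about the center, and any external torque about the center is negligible, so the system's angular momentum is conserved.
Added inertia Σmr² = (1.16)(0.0861)² + (0.420)(0.267)² = 0.03854 kg·m²; I_f = 0.07630 + 0.03854 = 0.1148 kg·m².
ω_f = I_p ω_i / I_f = (0.07630)(2.82) / 0.1148 = 1.874 rad/s.

ω_f ≈ 1.87 rad/s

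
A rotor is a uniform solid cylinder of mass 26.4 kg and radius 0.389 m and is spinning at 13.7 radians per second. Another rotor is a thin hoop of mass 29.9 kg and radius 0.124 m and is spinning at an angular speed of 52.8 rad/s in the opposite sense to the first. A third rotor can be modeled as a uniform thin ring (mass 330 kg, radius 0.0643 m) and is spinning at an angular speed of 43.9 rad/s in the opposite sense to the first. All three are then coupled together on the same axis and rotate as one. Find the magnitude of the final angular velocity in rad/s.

|ω_f| ≈ 14.9 rad/s

The coupling torques are internal; angular momentum about the shared axis is conserved.
Moments of inertia: I_A = ½(26.4)(0.389)² = 1.997 kg·m²; I_B = (29.9)(0.124)² = 0.4597 kg·m²; I_C = (330)(0.0643)² = 1.364 kg·m².
Taking A's sense as positive: L = (1.997)(13.7) − (0.4597)(52.8) − (1.364)(43.9) = -56.81 kg·m²·rad/s.
Combined I = 1.997 + 0.4597 + 1.364 = 3.822 kg·m².
ω_f = L / I = -56.81 / 3.822 = -14.86 rad/s.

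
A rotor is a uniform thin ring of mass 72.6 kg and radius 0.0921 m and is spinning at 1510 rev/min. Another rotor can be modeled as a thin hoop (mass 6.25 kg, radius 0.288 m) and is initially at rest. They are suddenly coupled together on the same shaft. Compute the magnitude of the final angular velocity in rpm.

|ω_f| ≈ 820 rpm

The coupling torques are internal; angular momentum about the shared axis is conserved.
Moments of inertia: I_A = (72.6)(0.0921)² = 0.6158 kg·m²; I_B = (6.25)(0.288)² = 0.5184 kg·m².
Taking A's sense as positive: L = (0.6158)(1510) = 929.9 kg·m²·rpm.
Combined I = 0.6158 + 0.5184 = 1.134 kg·m².
ω_f = L / I = 929.9 / 1.134 = 819.8 rpm.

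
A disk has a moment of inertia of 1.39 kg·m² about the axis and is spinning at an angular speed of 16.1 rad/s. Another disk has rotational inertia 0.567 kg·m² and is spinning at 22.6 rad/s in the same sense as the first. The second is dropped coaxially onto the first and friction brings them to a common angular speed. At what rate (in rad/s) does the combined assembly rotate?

No external torque acts about the common axis, so total angular momentum is conserved.
Taking A's sense as positive: L = (1.390)(16.1) + (0.5670)(22.6) = 35.19 kg·m²·rad/s.
Combined I = 1.390 + 0.5670 = 1.957 kg·m².
ω_f = L / I = 35.19 / 1.957 = 17.98 rad/s.

|ω_f| ≈ 18.0 rad/s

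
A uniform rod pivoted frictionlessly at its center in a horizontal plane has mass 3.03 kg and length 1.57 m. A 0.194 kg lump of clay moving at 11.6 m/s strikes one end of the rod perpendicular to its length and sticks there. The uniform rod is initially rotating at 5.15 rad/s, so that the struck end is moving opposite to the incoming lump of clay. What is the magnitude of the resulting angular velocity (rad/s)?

|ω_f| ≈ 1.94 rad/s

About the pivot the impulsive forces during the collision are internal, so angular momentum about that axis is conserved.
I_p = (1/12)(3.03)(1.57)² = 0.6224 kg·m². Taking the sense of the lump of clay's angular momentum as positive, L_{lump} = m v R = (0.194)(11.6)(1.57/2) = 1.767 kg·m²/s.
L_i = −I_p ω_p + m v R = −(0.6224)(5.15) + 1.767 = -1.439 kg·m²/s.
After sticking, I_f = I_p + m R² = 0.6224 + (0.194)(1.57/2)² = 0.7419 kg·m².
ω_f = L_i / I_f = -1.439 / 0.7419 = -1.939 rad/s.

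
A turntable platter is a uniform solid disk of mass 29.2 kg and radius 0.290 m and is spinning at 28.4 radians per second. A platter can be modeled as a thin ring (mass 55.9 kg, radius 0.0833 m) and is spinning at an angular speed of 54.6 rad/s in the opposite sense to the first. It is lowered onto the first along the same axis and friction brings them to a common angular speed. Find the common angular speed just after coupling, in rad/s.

No external torque acts about the common axis, so total angular momentum is conserved.
Moments of inertia: I_A = ½(29.2)(0.290)² = 1.228 kg·m²; I_B = (55.9)(0.0833)² = 0.3879 kg·m².
Taking A's sense as positive: L = (1.228)(28.4) − (0.3879)(54.6) = 13.69 kg·m²·rad/s.
Combined I = 1.228 + 0.3879 = 1.616 kg·m².
ω_f = L / I = 13.69 / 1.616 = 8.475 rad/s.

|ω_f| ≈ 8.47 rad/s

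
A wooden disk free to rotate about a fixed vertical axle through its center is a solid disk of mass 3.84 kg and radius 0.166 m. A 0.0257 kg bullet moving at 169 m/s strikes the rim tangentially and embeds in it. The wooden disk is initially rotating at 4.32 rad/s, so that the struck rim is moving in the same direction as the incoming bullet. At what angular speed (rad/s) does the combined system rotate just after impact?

|ω_f| ≈ 17.7 rad/s

The axle reaction passes through the axle and exerts no torque about it; angular momentum about the axle is conserved through the impact.
I_p = ½(3.84)(0.166)² = 0.05291 kg·m². Taking the sense of the bullet's angular momentum as positive, L_{bullet} = m v R = (0.0257)(169)(0.166) = 0.7210 kg·m²/s.
L_i = +I_p ω_p + m v R = +(0.05291)(4.32) + 0.7210 = 0.9495 kg·m²/s.
After sticking, I_f = I_p + m R² = 0.05291 + (0.0257)(0.166)² = 0.05362 kg·m².
ω_f = L_i / I_f = 0.9495 / 0.05362 = 17.71 rad/s.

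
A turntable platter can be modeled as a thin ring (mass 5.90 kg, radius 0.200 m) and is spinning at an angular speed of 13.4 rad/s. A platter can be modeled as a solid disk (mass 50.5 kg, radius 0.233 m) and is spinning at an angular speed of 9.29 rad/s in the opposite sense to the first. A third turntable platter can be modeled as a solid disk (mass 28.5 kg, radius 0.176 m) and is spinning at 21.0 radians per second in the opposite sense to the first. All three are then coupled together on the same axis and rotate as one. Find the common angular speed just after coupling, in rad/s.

|ω_f| ≈ 9.20 rad/s

No external torque acts about the common axis, so total angular momentum is conserved.
Moments of inertia: I_A = (5.90)(0.200)² = 0.2360 kg·m²; I_B = ½(50.5)(0.233)² = 1.371 kg·m²; I_C = ½(28.5)(0.176)² = 0.4414 kg·m².
Taking A's sense as positive: L = (0.2360)(13.4) − (1.371)(9.29) − (0.4414)(21.0) = -18.84 kg·m²·rad/s.
Combined I = 0.2360 + 1.371 + 0.4414 = 2.048 kg·m².
ω_f = L / I = -18.84 / 2.048 = -9.199 rad/s.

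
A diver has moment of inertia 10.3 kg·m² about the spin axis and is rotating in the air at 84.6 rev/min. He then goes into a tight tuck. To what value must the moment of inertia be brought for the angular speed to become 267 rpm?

No external torque acts about the spin axis, so angular momentum is conserved.
I₂ = I₁ω₁ / ω₂ = (10.3)(84.6) / (267) = 3.264 kg·m².

I₂ ≈ 3.26 kg·m²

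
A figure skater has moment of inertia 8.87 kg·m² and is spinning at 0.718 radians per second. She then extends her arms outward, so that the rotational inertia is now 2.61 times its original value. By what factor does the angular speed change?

No external torque acts about the spin axis, so angular momentum is conserved.
I₂ = 2.61 × 8.87 = 23.15 kg·m².
ω₂/ω₁ = I₁/I₂ = 8.870 / 23.15 = 0.3831.

ω₂/ω₁ ≈ 0.383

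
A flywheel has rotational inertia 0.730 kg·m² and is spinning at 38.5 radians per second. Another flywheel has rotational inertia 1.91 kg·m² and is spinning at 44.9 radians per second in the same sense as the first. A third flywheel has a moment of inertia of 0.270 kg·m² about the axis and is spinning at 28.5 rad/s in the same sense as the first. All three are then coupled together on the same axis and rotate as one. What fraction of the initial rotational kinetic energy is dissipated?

fraction ≈ 0.0144

The coupling torques are internal; angular momentum about the shared axis is conserved.
Taking A's sense as positive: L = (0.7300)(38.5) + (1.910)(44.9) + (0.2700)(28.5) = 121.6 kg·m²·rad/s.
Combined I = 0.7300 + 1.910 + 0.2700 = 2.910 kg·m².
ω_f = L / I = 121.6 / 2.910 = 41.77 rad/s.
KE_i = ½ΣIω² = 2576 J; KE_f = ½(2.910)(41.77)² = 2539 J.
Fraction dissipated = (KE_i − KE_f)/KE_i = 0.01438.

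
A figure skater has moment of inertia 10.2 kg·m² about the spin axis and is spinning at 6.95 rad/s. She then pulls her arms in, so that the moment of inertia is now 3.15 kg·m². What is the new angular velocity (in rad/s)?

ω₂ ≈ 22.5 rad/s

With no external torque about the axis, L is conserved: I₁ω₁ = I₂ω₂.
ω₂ = I₁ω₁ / I₂ = (10.20)(6.95 rad/s) / (3.150) = 22.50 rad/s.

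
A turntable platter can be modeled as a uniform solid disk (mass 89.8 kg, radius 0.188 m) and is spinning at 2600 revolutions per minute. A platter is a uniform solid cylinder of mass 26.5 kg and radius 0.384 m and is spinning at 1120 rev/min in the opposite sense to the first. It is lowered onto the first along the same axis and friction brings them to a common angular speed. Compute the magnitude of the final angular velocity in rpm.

|ω_f| ≈ 547 rpm

No external torque acts about the common axis, so total angular momentum is conserved.
Moments of inertia: I_A = ½(89.8)(0.188)² = 1.587 kg·m²; I_B = ½(26.5)(0.384)² = 1.954 kg·m².
Taking A's sense as positive: L = (1.587)(2600) − (1.954)(1120) = 1938 kg·m²·rpm.
Combined I = 1.587 + 1.954 = 3.541 kg·m².
ω_f = L / I = 1938 / 3.541 = 547.3 rpm.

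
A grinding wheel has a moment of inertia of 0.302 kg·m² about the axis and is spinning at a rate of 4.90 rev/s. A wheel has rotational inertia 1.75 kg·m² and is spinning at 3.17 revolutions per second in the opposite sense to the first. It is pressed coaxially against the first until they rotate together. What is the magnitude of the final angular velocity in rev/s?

No external torque acts about the common axis, so total angular momentum is conserved.
Taking A's sense as positive: L = (0.3020)(4.90) − (1.750)(3.17) = -4.068 kg·m²·rev/s.
Combined I = 0.3020 + 1.750 = 2.052 kg·m².
ω_f = L / I = -4.068 / 2.052 = -1.982 rev/s.

|ω_f| ≈ 1.98 rev/s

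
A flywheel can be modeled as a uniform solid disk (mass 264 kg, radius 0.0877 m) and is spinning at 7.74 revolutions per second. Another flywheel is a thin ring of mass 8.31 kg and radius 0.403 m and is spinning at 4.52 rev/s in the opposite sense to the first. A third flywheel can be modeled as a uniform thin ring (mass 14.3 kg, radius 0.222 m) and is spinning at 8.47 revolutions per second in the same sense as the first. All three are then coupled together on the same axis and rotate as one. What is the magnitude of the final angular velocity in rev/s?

The coupling torques are internal; angular momentum about the shared axis is conserved.
Moments of inertia: I_A = ½(264)(0.0877)² = 1.015 kg·m²; I_B = (8.31)(0.403)² = 1.350 kg·m²; I_C = (14.3)(0.222)² = 0.7048 kg·m².
Taking A's sense as positive: L = (1.015)(7.74) − (1.350)(4.52) + (0.7048)(8.47) = 7.727 kg·m²·rev/s.
Combined I = 1.015 + 1.350 + 0.7048 = 3.070 kg·m².
ω_f = L / I = 7.727 / 3.070 = 2.517 rev/s.

|ω_f| ≈ 2.52 rev/s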